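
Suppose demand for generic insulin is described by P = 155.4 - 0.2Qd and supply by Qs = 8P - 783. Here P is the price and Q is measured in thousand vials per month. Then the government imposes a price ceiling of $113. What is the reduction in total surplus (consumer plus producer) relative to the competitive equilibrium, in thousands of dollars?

Rearranging demand gives Qd = 777 - 5P. Setting quantity demanded equal to quantity supplied, 777 - 5P = 8P - 783, gives P* = 120 and Q* = 177.
Because the ceiling (113) lies below the market-clearing price, it is binding.
At P = 113: Qd = 777 - 5·113 = 212 and Qs = 8·113 - 783 = 121.
Quantity traded falls to 121. At Q = 121 the demand price is (777 - 121)/5 = 131.2 and the supply price is (783 + 121)/8 = 113.
Deadweight loss = ½ · (131.2 - 113) · (177 - 121) = ½ · 18.2 · 56 = 509.6.

509.6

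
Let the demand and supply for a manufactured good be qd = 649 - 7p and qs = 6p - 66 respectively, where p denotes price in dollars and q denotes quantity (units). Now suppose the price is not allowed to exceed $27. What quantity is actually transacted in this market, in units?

In a free market, 649 - 7p = 6p - 66 gives the equilibrium p* = 55, q* = 264.
The ceiling of 27 is below the equilibrium price 55, so it binds.
At p = 27: qd = 649 - 7·27 = 460 and qs = 6·27 - 66 = 96.
The quantity actually transacted is the short side, supply: 96.

96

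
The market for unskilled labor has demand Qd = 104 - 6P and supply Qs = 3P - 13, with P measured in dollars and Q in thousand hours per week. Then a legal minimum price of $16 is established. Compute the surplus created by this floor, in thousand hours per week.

Setting quantity demanded equal to quantity supplied, 104 - 6P = 3P - 13, gives P* = 13 and Q* = 26.
The floor of 16 is above the equilibrium price 13, so it binds.
At P = 16: Qd = 104 - 6·16 = 8 and Qs = 3·16 - 13 = 35.
Surplus = Qs - Qd = 35 - 8 = 27.

27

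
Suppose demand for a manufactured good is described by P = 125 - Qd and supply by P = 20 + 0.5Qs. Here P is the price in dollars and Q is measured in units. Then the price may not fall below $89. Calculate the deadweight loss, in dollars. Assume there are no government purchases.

867

Rearranging demand gives Qd = 125 - P; rearranging supply gives Qs = 2P - 40. Without the control the market clears where 125 - P = 2P - 40, i.e. P* = 55 and Q* = 70.
Because the floor (89) lies above the market-clearing price, it is binding.
At P = 89: Qd = 125 - 89 = 36 and Qs = 2·89 - 40 = 138.
Quantity traded falls to 36. At Q = 36 the demand price is 125 - 36 = 89 and the supply price is (40 + 36)/2 = 38.
Deadweight loss = ½ · (89 - 38) · (70 - 36) = ½ · 51 · 34 = 867.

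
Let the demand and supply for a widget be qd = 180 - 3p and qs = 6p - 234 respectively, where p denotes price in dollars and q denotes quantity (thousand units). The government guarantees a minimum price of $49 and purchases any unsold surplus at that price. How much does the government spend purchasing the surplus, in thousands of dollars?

Without the control the market clears where 180 - 3p = 6p - 234, i.e. p* = 46 and q* = 42.
The floor of 49 is above the equilibrium price 46, so it binds.
At p = 49: qd = 180 - 3·49 = 33 and qs = 6·49 - 234 = 60.
Surplus = qs - qd = 27.
Government expenditure = surplus × support price = 27 × 49 = 1323.

1323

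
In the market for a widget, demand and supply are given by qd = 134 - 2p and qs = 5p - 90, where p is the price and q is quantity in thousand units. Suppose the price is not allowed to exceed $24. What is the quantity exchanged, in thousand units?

30

Setting quantity demanded equal to quantity supplied, 134 - 2p = 5p - 90, gives p* = 32 and q* = 70.
Since 24 < 32, the ceiling is binding.
At p = 24: qd = 134 - 2·24 = 86 and qs = 5·24 - 90 = 30.
The quantity actually transacted is the short side, supply: 30.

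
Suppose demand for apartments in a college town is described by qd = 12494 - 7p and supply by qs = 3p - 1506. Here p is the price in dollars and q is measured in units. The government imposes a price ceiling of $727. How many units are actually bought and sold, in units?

In a free market, 12494 - 7p = 3p - 1506 gives the equilibrium p* = 1400, q* = 2694.
The ceiling of 727 is below the equilibrium price 1400, so it binds.
At p = 727: qd = 12494 - 7·727 = 7405 and qs = 3·727 - 1506 = 675.
The quantity actually transacted is the short side, supply: 675.

675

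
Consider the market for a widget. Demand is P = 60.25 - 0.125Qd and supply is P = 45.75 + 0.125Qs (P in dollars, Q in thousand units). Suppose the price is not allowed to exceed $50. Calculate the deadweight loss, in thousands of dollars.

Rearranging demand gives Qd = 482 - 8P; rearranging supply gives Qs = 8P - 366. Without the control the market clears where 482 - 8P = 8P - 366, i.e. P* = 53 and Q* = 58.
The ceiling of 50 is below the equilibrium price 53, so it binds.
At P = 50: Qd = 482 - 8·50 = 82 and Qs = 8·50 - 366 = 34.
Quantity traded falls to 34. At Q = 34 the demand price is (482 - 34)/8 = 56 and the supply price is (366 + 34)/8 = 50.
Deadweight loss = ½ · (56 - 50) · (58 - 34) = ½ · 6 · 24 = 72.

72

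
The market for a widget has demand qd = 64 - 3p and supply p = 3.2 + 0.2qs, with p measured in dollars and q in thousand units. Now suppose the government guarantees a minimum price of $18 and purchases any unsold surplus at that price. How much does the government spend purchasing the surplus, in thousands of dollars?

Rearranging supply gives qs = 5p - 16. Equilibrium: 64 - 3p = 5p - 16, so 80 = 8p and p* = 10, q* = 34.
Since 18 > 10, the floor is binding.
At p = 18: qd = 64 - 3·18 = 10 and qs = 5·18 - 16 = 74.
Surplus = qs - qd = 64.
Government expenditure = surplus × support price = 64 × 18 = 1152.

1152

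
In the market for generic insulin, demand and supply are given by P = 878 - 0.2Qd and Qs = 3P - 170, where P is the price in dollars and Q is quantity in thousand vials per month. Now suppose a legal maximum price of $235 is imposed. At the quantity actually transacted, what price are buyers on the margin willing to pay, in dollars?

771

Rearranging demand gives Qd = 4390 - 5P. Without the control the market clears where 4390 - 5P = 3P - 170, i.e. P* = 570 and Q* = 1540.
Since 235 < 570, the ceiling is binding.
At P = 235: Qd = 4390 - 5·235 = 3215 and Qs = 3·235 - 170 = 535.
Only 535 units reach the market. On the demand curve, the marginal buyer's willingness to pay at Q = 535 is (4390 - 535)/5 = 771.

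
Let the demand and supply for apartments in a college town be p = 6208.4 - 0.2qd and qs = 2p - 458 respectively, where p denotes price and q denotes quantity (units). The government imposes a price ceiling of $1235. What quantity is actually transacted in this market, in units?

2012

Rearranging demand gives qd = 31042 - 5p. In a free market, 31042 - 5p = 2p - 458 gives the equilibrium p* = 4500, q* = 8542.
The ceiling of 1235 is below the equilibrium price 4500, so it binds.
At p = 1235: qd = 31042 - 5·1235 = 24867 and qs = 2·1235 - 458 = 2012.
The quantity actually transacted is the short side, supply: 2012.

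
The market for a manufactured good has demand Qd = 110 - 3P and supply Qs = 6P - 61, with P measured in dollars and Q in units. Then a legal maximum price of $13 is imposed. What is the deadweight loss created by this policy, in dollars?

324

Setting quantity demanded equal to quantity supplied, 110 - 3P = 6P - 61, gives P* = 19 and Q* = 53.
Since 13 < 19, the ceiling is binding.
At P = 13: Qd = 110 - 3·13 = 71 and Qs = 6·13 - 61 = 17.
Quantity traded falls to 17. At Q = 17 the demand price is (110 - 17)/3 = 31 and the supply price is (61 + 17)/6 = 13.
Deadweight loss = ½ · (31 - 13) · (53 - 17) = ½ · 18 · 36 = 324.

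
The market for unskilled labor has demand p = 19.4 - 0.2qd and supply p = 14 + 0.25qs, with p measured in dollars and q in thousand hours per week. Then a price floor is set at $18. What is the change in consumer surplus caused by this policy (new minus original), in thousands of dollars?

Rearranging demand gives qd = 97 - 5p; rearranging supply gives qs = 4p - 56. In a free market, 97 - 5p = 4p - 56 gives the equilibrium p* = 17, q* = 12.
Because the floor (18) lies above the market-clearing price, it is binding.
At p = 18: qd = 97 - 5·18 = 7 and qs = 4·18 - 56 = 16.
Consumer surplus without the control is ½ · (19.4 - 17) · 12 = 14.4.
With the floor, consumers buy 7 units at 18, so CS = ½ · (19.4 - 18) · 7 = 4.9.
Change in consumer surplus = 4.9 - 14.4 = -9.5.

-9.5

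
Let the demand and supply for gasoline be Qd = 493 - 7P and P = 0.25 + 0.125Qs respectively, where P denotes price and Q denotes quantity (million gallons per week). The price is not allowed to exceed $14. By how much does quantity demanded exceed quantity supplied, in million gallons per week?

285

Rearranging supply gives Qs = 8P - 2. Equilibrium: 493 - 7P = 8P - 2, so 495 = 15P and P* = 33, Q* = 262.
The ceiling of 14 is below the equilibrium price 33, so it binds.
At P = 14: Qd = 493 - 7·14 = 395 and Qs = 8·14 - 2 = 110.
Shortage = Qd - Qs = 395 - 110 = 285.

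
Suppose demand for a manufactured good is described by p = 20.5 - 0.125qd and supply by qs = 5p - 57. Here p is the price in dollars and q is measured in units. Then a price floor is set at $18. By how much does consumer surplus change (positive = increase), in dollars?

Rearranging demand gives qd = 164 - 8p. In a free market, 164 - 8p = 5p - 57 gives the equilibrium p* = 17, q* = 28.
Because the floor (18) lies above the market-clearing price, it is binding.
At p = 18: qd = 164 - 8·18 = 20 and qs = 5·18 - 57 = 33.
Consumer surplus without the control is ½ · (20.5 - 17) · 28 = 49.
With the floor, consumers buy 20 units at 18, so CS = ½ · (20.5 - 18) · 20 = 25.
Change in consumer surplus = 25 - 49 = -24.

-24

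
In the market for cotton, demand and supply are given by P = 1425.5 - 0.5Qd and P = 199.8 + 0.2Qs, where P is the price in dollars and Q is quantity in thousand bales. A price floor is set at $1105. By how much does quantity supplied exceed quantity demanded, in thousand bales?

Rearranging demand gives Qd = 2851 - 2P; rearranging supply gives Qs = 5P - 999. Without the control the market clears where 2851 - 2P = 5P - 999, i.e. P* = 550 and Q* = 1751.
Since 1105 > 550, the floor is binding.
At P = 1105: Qd = 2851 - 2·1105 = 641 and Qs = 5·1105 - 999 = 4526.
Surplus = Qs - Qd = 4526 - 641 = 3885.

3885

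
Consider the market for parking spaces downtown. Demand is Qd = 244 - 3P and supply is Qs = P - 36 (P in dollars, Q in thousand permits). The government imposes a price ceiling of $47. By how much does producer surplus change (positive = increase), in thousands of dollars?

-517.5

Equilibrium: 244 - 3P = P - 36, so 280 = 4P and P* = 70, Q* = 34.
Because the ceiling (47) lies below the market-clearing price, it is binding.
At P = 47: Qd = 244 - 3·47 = 103 and Qs = 47 - 36 = 11.
Producer surplus without the control is ½ · (70 - 36) · 34 = 578.
With the ceiling, producers sell 11 units at 47, so PS = ½ · (47 - 36) · 11 = 60.5.
Change in producer surplus = 60.5 - 578 = -517.5.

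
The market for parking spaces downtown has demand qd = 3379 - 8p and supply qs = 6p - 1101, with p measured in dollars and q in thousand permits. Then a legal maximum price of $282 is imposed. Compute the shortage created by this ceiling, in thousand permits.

532

Setting quantity demanded equal to quantity supplied, 3379 - 8p = 6p - 1101, gives p* = 320 and q* = 819.
The ceiling of 282 is below the equilibrium price 320, so it binds.
At p = 282: qd = 3379 - 8·282 = 1123 and qs = 6·282 - 1101 = 591.
Shortage = qd - qs = 1123 - 591 = 532.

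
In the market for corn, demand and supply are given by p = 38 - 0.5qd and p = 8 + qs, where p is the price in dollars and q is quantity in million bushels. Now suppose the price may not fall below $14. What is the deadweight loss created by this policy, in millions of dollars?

Rearranging demand gives qd = 76 - 2p; rearranging supply gives qs = p - 8. Without the control the market clears where 76 - 2p = p - 8, i.e. p* = 28 and q* = 20.
The floor of 14 is below the equilibrium price 28, so it is not binding; the market clears at p* = 28, q* = 20.
Since the control does not bind, no trades are prevented and deadweight loss is zero.

0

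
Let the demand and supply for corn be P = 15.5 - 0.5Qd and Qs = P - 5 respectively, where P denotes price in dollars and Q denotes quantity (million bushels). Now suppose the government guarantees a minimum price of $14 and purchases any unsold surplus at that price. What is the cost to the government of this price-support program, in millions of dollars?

84

Rearranging demand gives Qd = 31 - 2P. Equilibrium: 31 - 2P = P - 5, so 36 = 3P and P* = 12, Q* = 7.
Since 14 > 12, the floor is binding.
At P = 14: Qd = 31 - 2·14 = 3 and Qs = 14 - 5 = 9.
Surplus = Qs - Qd = 6.
Government expenditure = surplus × support price = 6 × 14 = 84.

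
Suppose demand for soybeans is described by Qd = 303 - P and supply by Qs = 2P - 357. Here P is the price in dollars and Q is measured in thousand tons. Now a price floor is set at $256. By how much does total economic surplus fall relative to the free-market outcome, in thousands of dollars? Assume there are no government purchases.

Equilibrium: 303 - P = 2P - 357, so 660 = 3P and P* = 220, Q* = 83.
The floor of 256 is above the equilibrium price 220, so it binds.
At P = 256: Qd = 303 - 256 = 47 and Qs = 2·256 - 357 = 155.
Quantity traded falls to 47. At Q = 47 the demand price is 303 - 47 = 256 and the supply price is (357 + 47)/2 = 202.
Deadweight loss = ½ · (256 - 202) · (83 - 47) = ½ · 54 · 36 = 972.

972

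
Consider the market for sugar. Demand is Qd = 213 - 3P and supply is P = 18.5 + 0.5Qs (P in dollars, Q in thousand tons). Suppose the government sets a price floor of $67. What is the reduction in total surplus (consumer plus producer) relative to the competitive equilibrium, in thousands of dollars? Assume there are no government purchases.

Rearranging supply gives Qs = 2P - 37. Without the control the market clears where 213 - 3P = 2P - 37, i.e. P* = 50 and Q* = 63.
The floor of 67 is above the equilibrium price 50, so it binds.
At P = 67: Qd = 213 - 3·67 = 12 and Qs = 2·67 - 37 = 97.
Quantity traded falls to 12. At Q = 12 the demand price is (213 - 12)/3 = 67 and the supply price is (37 + 12)/2 = 24.5.
Deadweight loss = ½ · (67 - 24.5) · (63 - 12) = ½ · 42.5 · 51 = 1083.75.

1083.75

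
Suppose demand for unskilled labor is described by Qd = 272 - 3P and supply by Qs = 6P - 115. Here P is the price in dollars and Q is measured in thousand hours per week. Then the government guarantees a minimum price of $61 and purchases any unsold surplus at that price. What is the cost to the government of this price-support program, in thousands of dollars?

Equilibrium: 272 - 3P = 6P - 115, so 387 = 9P and P* = 43, Q* = 143.
The floor of 61 is above the equilibrium price 43, so it binds.
At P = 61: Qd = 272 - 3·61 = 89 and Qs = 6·61 - 115 = 251.
Surplus = Qs - Qd = 162.
Government expenditure = surplus × support price = 162 × 61 = 9882.

9882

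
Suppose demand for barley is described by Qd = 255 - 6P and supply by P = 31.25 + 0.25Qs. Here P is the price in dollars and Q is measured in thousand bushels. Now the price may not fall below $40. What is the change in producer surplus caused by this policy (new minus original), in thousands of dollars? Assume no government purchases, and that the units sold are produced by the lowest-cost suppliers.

12

Rearranging supply gives Qs = 4P - 125. Equilibrium: 255 - 6P = 4P - 125, so 380 = 10P and P* = 38, Q* = 27.
Because the floor (40) lies above the market-clearing price, it is binding.
At P = 40: Qd = 255 - 6·40 = 15 and Qs = 4·40 - 125 = 35.
Producer surplus without the control is ½ · (38 - 31.25) · 27 = 91.125.
With the floor, 15 units are sold at 40. The supply price at Q = 15 is 35, so PS = ½ · [(40 - 31.25) + (40 - 35)] · 15 = 103.125.
Change in producer surplus = 103.125 - 91.125 = 12.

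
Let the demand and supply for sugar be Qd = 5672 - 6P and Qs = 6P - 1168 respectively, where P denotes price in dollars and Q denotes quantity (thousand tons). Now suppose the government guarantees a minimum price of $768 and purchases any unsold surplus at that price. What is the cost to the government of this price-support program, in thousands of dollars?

1824768

Equilibrium: 5672 - 6P = 6P - 1168, so 6840 = 12P and P* = 570, Q* = 2252.
The floor of 768 is above the equilibrium price 570, so it binds.
At P = 768: Qd = 5672 - 6·768 = 1064 and Qs = 6·768 - 1168 = 3440.
Surplus = Qs - Qd = 2376.
Government expenditure = surplus × support price = 2376 × 768 = 1824768.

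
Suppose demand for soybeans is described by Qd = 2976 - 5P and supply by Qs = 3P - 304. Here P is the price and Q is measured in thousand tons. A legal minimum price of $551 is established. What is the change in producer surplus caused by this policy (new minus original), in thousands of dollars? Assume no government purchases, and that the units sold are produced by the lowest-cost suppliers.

In a free market, 2976 - 5P = 3P - 304 gives the equilibrium P* = 410, Q* = 926.
The floor of 551 is above the equilibrium price 410, so it binds.
At P = 551: Qd = 2976 - 5·551 = 221 and Qs = 3·551 - 304 = 1349.
Producer surplus without the control is ½ · (410 - 304/3) · 926 = 428738/3.
With the floor, 221 units are sold at 551. The supply price at Q = 221 is 175, so PS = ½ · [(551 - 304/3) + (551 - 175)] · 221 = 547417/6.
Change in producer surplus = 547417/6 - 428738/3 = -51676.5.

-51676.5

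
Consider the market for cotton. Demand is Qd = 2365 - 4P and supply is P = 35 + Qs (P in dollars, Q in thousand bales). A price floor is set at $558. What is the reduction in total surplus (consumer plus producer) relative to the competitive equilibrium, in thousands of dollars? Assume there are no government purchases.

60840

Rearranging supply gives Qs = P - 35. Setting quantity demanded equal to quantity supplied, 2365 - 4P = P - 35, gives P* = 480 and Q* = 445.
The floor of 558 is above the equilibrium price 480, so it binds.
At P = 558: Qd = 2365 - 4·558 = 133 and Qs = 558 - 35 = 523.
Quantity traded falls to 133. At Q = 133 the demand price is (2365 - 133)/4 = 558 and the supply price is 35 + 133 = 168.
Deadweight loss = ½ · (558 - 168) · (445 - 133) = ½ · 390 · 312 = 60840.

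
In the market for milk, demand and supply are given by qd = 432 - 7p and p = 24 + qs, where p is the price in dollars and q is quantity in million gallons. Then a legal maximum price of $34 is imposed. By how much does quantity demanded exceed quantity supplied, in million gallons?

Rearranging supply gives qs = p - 24. Without the control the market clears where 432 - 7p = p - 24, i.e. p* = 57 and q* = 33.
Since 34 < 57, the ceiling is binding.
At p = 34: qd = 432 - 7·34 = 194 and qs = 34 - 24 = 10.
Shortage = qd - qs = 194 - 10 = 184.

184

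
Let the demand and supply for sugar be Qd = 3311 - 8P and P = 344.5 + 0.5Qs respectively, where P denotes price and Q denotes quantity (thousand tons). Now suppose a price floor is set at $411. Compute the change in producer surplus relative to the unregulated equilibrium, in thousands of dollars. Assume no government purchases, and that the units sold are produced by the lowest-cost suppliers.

-1683

Rearranging supply gives Qs = 2P - 689. Without the control the market clears where 3311 - 8P = 2P - 689, i.e. P* = 400 and Q* = 111.
The floor of 411 is above the equilibrium price 400, so it binds.
At P = 411: Qd = 3311 - 8·411 = 23 and Qs = 2·411 - 689 = 133.
Producer surplus without the control is ½ · (400 - 344.5) · 111 = 3080.25.
With the floor, 23 units are sold at 411. The supply price at Q = 23 is 356, so PS = ½ · [(411 - 344.5) + (411 - 356)] · 23 = 1397.25.
Change in producer surplus = 1397.25 - 3080.25 = -1683.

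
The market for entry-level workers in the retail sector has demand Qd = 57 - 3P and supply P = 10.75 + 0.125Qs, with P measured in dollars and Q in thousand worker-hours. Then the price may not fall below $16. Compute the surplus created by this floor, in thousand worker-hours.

33

Rearranging supply gives Qs = 8P - 86. Setting quantity demanded equal to quantity supplied, 57 - 3P = 8P - 86, gives P* = 13 and Q* = 18.
Because the floor (16) lies above the market-clearing price, it is binding.
At P = 16: Qd = 57 - 3·16 = 9 and Qs = 8·16 - 86 = 42.
Surplus = Qs - Qd = 42 - 9 = 33.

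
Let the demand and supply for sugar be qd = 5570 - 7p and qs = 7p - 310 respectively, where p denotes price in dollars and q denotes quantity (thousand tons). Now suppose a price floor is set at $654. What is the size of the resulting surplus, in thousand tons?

3276

Setting quantity demanded equal to quantity supplied, 5570 - 7p = 7p - 310, gives p* = 420 and q* = 2630.
Since 654 > 420, the floor is binding.
At p = 654: qd = 5570 - 7·654 = 992 and qs = 7·654 - 310 = 4268.
Surplus = qs - qd = 4268 - 992 = 3276.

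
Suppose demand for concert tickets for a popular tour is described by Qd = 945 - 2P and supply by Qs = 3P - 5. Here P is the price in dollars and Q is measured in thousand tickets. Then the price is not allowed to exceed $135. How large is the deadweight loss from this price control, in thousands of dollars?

Equilibrium: 945 - 2P = 3P - 5, so 950 = 5P and P* = 190, Q* = 565.
Because the ceiling (135) lies below the market-clearing price, it is binding.
At P = 135: Qd = 945 - 2·135 = 675 and Qs = 3·135 - 5 = 400.
Quantity traded falls to 400. At Q = 400 the demand price is (945 - 400)/2 = 272.5 and the supply price is (5 + 400)/3 = 135.
Deadweight loss = ½ · (272.5 - 135) · (565 - 400) = ½ · 137.5 · 165 = 11343.75.

11343.75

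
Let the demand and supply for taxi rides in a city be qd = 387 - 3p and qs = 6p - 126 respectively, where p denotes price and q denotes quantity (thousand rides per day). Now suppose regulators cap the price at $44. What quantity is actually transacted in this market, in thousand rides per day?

138

Setting quantity demanded equal to quantity supplied, 387 - 3p = 6p - 126, gives p* = 57 and q* = 216.
The ceiling of 44 is below the equilibrium price 57, so it binds.
At p = 44: qd = 387 - 3·44 = 255 and qs = 6·44 - 126 = 138.
The quantity actually transacted is the short side, supply: 138.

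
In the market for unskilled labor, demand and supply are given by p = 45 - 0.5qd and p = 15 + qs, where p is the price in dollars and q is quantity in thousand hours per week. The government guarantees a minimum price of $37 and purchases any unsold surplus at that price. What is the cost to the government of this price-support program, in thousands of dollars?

222

Rearranging demand gives qd = 90 - 2p; rearranging supply gives qs = p - 15. Setting quantity demanded equal to quantity supplied, 90 - 2p = p - 15, gives p* = 35 and q* = 20.
Because the floor (37) lies above the market-clearing price, it is binding.
At p = 37: qd = 90 - 2·37 = 16 and qs = 37 - 15 = 22.
Surplus = qs - qd = 6.
Government expenditure = surplus × support price = 6 × 37 = 222.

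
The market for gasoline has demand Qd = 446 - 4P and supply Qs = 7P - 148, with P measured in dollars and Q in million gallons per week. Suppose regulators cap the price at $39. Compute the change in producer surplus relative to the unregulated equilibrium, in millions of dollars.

Setting quantity demanded equal to quantity supplied, 446 - 4P = 7P - 148, gives P* = 54 and Q* = 230.
Because the ceiling (39) lies below the market-clearing price, it is binding.
At P = 39: Qd = 446 - 4·39 = 290 and Qs = 7·39 - 148 = 125.
Producer surplus without the control is ½ · (54 - 148/7) · 230 = 26450/7.
With the ceiling, producers sell 125 units at 39, so PS = ½ · (39 - 148/7) · 125 = 15625/14.
Change in producer surplus = 15625/14 - 26450/7 = -2662.5.

-2662.5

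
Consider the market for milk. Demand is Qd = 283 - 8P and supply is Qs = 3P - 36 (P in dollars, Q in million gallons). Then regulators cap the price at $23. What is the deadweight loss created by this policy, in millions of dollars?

Equilibrium: 283 - 8P = 3P - 36, so 319 = 11P and P* = 29, Q* = 51.
Because the ceiling (23) lies below the market-clearing price, it is binding.
At P = 23: Qd = 283 - 8·23 = 99 and Qs = 3·23 - 36 = 33.
Quantity traded falls to 33. At Q = 33 the demand price is (283 - 33)/8 = 31.25 and the supply price is (36 + 33)/3 = 23.
Deadweight loss = ½ · (31.25 - 23) · (51 - 33) = ½ · 8.25 · 18 = 74.25.

74.25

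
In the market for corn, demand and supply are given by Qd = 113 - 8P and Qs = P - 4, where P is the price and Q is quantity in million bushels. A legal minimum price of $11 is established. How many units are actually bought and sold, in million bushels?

9

Setting quantity demanded equal to quantity supplied, 113 - 8P = P - 4, gives P* = 13 and Q* = 9.
The floor of 11 is below the equilibrium price 13, so it is not binding; the market clears at P* = 13, Q* = 9.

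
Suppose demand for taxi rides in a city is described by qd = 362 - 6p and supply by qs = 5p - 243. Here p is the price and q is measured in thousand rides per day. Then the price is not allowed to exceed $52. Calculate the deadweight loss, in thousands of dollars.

41.25

In a free market, 362 - 6p = 5p - 243 gives the equilibrium p* = 55, q* = 32.
Since 52 < 55, the ceiling is binding.
At p = 52: qd = 362 - 6·52 = 50 and qs = 5·52 - 243 = 17.
Quantity traded falls to 17. At q = 17 the demand price is (362 - 17)/6 = 57.5 and the supply price is (243 + 17)/5 = 52.
Deadweight loss = ½ · (57.5 - 52) · (32 - 17) = ½ · 5.5 · 15 = 41.25.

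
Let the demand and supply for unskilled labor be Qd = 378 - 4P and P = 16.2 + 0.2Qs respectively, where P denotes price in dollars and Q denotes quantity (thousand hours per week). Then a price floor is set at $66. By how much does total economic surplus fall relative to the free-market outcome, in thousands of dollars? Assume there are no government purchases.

810

Rearranging supply gives Qs = 5P - 81. Equilibrium: 378 - 4P = 5P - 81, so 459 = 9P and P* = 51, Q* = 174.
Because the floor (66) lies above the market-clearing price, it is binding.
At P = 66: Qd = 378 - 4·66 = 114 and Qs = 5·66 - 81 = 249.
Quantity traded falls to 114. At Q = 114 the demand price is (378 - 114)/4 = 66 and the supply price is (81 + 114)/5 = 39.
Deadweight loss = ½ · (66 - 39) · (174 - 114) = ½ · 27 · 60 = 810.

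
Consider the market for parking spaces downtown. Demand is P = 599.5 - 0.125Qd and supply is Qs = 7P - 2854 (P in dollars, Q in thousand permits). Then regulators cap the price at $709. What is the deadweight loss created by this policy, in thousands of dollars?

0

Rearranging demand gives Qd = 4796 - 8P. In a free market, 4796 - 8P = 7P - 2854 gives the equilibrium P* = 510, Q* = 716.
The ceiling of 709 is above the equilibrium price 510, so it is not binding; the market clears at P* = 510, Q* = 716.
Since the control does not bind, no trades are prevented and deadweight loss is zero.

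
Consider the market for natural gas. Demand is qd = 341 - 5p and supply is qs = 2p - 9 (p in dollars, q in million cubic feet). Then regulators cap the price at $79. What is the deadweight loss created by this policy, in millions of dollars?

Equilibrium: 341 - 5p = 2p - 9, so 350 = 7p and p* = 50, q* = 91.
The ceiling of 79 is above the equilibrium price 50, so it is not binding; the market clears at p* = 50, q* = 91.
Since the control does not bind, no trades are prevented and deadweight loss is zero.

0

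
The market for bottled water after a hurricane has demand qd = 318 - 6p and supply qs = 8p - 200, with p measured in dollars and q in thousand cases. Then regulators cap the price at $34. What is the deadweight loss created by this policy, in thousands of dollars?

84

Setting quantity demanded equal to quantity supplied, 318 - 6p = 8p - 200, gives p* = 37 and q* = 96.
Because the ceiling (34) lies below the market-clearing price, it is binding.
At p = 34: qd = 318 - 6·34 = 114 and qs = 8·34 - 200 = 72.
Quantity traded falls to 72. At q = 72 the demand price is (318 - 72)/6 = 41 and the supply price is (200 + 72)/8 = 34.
Deadweight loss = ½ · (41 - 34) · (96 - 72) = ½ · 7 · 24 = 84.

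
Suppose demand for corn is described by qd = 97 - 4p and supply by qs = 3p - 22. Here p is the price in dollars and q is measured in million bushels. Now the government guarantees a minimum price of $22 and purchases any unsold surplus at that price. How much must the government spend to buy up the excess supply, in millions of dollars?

Equilibrium: 97 - 4p = 3p - 22, so 119 = 7p and p* = 17, q* = 29.
Since 22 > 17, the floor is binding.
At p = 22: qd = 97 - 4·22 = 9 and qs = 3·22 - 22 = 44.
Surplus = qs - qd = 35.
Government expenditure = surplus × support price = 35 × 22 = 770.

770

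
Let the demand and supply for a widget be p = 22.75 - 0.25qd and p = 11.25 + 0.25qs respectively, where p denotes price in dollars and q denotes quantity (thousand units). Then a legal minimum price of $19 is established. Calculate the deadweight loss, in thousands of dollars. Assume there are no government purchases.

Rearranging demand gives qd = 91 - 4p; rearranging supply gives qs = 4p - 45. Setting quantity demanded equal to quantity supplied, 91 - 4p = 4p - 45, gives p* = 17 and q* = 23.
The floor of 19 is above the equilibrium price 17, so it binds.
At p = 19: qd = 91 - 4·19 = 15 and qs = 4·19 - 45 = 31.
Quantity traded falls to 15. At q = 15 the demand price is (91 - 15)/4 = 19 and the supply price is (45 + 15)/4 = 15.
Deadweight loss = ½ · (19 - 15) · (23 - 15) = ½ · 4 · 8 = 16.

16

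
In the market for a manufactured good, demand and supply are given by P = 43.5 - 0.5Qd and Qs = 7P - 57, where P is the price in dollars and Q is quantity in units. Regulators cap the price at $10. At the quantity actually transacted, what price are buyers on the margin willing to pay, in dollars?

37

Rearranging demand gives Qd = 87 - 2P. Setting quantity demanded equal to quantity supplied, 87 - 2P = 7P - 57, gives P* = 16 and Q* = 55.
The ceiling of 10 is below the equilibrium price 16, so it binds.
At P = 10: Qd = 87 - 2·10 = 67 and Qs = 7·10 - 57 = 13.
Only 13 units reach the market. On the demand curve, the marginal buyer's willingness to pay at Q = 13 is (87 - 13)/2 = 37.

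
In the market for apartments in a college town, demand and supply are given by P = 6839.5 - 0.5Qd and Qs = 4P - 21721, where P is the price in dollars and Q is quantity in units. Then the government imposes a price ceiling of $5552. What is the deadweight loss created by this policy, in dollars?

726624

Rearranging demand gives Qd = 13679 - 2P. Without the control the market clears where 13679 - 2P = 4P - 21721, i.e. P* = 5900 and Q* = 1879.
The ceiling of 5552 is below the equilibrium price 5900, so it binds.
At P = 5552: Qd = 13679 - 2·5552 = 2575 and Qs = 4·5552 - 21721 = 487.
Quantity traded falls to 487. At Q = 487 the demand price is (13679 - 487)/2 = 6596 and the supply price is (21721 + 487)/4 = 5552.
Deadweight loss = ½ · (6596 - 5552) · (1879 - 487) = ½ · 1044 · 1392 = 726624.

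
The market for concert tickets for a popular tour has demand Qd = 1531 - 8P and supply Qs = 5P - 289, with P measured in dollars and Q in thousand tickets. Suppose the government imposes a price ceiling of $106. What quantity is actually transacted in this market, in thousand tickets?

In a free market, 1531 - 8P = 5P - 289 gives the equilibrium P* = 140, Q* = 411.
Because the ceiling (106) lies below the market-clearing price, it is binding.
At P = 106: Qd = 1531 - 8·106 = 683 and Qs = 5·106 - 289 = 241.
The quantity actually transacted is the short side, supply: 241.

241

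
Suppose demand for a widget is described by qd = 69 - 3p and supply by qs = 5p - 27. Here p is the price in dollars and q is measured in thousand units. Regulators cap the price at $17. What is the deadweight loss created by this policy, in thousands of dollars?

In a free market, 69 - 3p = 5p - 27 gives the equilibrium p* = 12, q* = 33.
The ceiling of 17 is above the equilibrium price 12, so it is not binding; the market clears at p* = 12, q* = 33.
Since the control does not bind, no trades are prevented and deadweight loss is zero.

0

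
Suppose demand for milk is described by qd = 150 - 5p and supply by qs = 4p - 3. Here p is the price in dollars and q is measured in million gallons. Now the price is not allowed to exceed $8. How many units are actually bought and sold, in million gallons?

29

Equilibrium: 150 - 5p = 4p - 3, so 153 = 9p and p* = 17, q* = 65.
Since 8 < 17, the ceiling is binding.
At p = 8: qd = 150 - 5·8 = 110 and qs = 4·8 - 3 = 29.
The quantity actually transacted is the short side, supply: 29.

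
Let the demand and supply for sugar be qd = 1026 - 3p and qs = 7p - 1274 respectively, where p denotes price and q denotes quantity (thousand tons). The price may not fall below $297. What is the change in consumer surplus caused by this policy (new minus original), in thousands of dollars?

-15778.5

In a free market, 1026 - 3p = 7p - 1274 gives the equilibrium p* = 230, q* = 336.
Since 297 > 230, the floor is binding.
At p = 297: qd = 1026 - 3·297 = 135 and qs = 7·297 - 1274 = 805.
Consumer surplus without the control is ½ · (342 - 230) · 336 = 18816.
With the floor, consumers buy 135 units at 297, so CS = ½ · (342 - 297) · 135 = 3037.5.
Change in consumer surplus = 3037.5 - 18816 = -15778.5.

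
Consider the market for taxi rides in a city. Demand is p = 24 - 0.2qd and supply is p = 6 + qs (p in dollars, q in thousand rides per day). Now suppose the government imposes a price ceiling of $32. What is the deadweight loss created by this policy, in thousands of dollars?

0

Rearranging demand gives qd = 120 - 5p; rearranging supply gives qs = p - 6. In a free market, 120 - 5p = p - 6 gives the equilibrium p* = 21, q* = 15.
Since 32 is above p* = 21, the ceiling does not bind and the free-market outcome prevails.
Since the control does not bind, no trades are prevented and deadweight loss is zero.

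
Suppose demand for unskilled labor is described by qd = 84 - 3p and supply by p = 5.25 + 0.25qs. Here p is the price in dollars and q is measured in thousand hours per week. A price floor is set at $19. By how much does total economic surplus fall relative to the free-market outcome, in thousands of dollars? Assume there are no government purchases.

42

Rearranging supply gives qs = 4p - 21. Without the control the market clears where 84 - 3p = 4p - 21, i.e. p* = 15 and q* = 39.
Because the floor (19) lies above the market-clearing price, it is binding.
At p = 19: qd = 84 - 3·19 = 27 and qs = 4·19 - 21 = 55.
Quantity traded falls to 27. At q = 27 the demand price is (84 - 27)/3 = 19 and the supply price is (21 + 27)/4 = 12.
Deadweight loss = ½ · (19 - 12) · (39 - 27) = ½ · 7 · 12 = 42.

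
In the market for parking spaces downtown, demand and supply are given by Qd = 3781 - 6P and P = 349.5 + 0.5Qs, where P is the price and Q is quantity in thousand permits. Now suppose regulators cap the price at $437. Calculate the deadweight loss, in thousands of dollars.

20172

Rearranging supply gives Qs = 2P - 699. Without the control the market clears where 3781 - 6P = 2P - 699, i.e. P* = 560 and Q* = 421.
Since 437 < 560, the ceiling is binding.
At P = 437: Qd = 3781 - 6·437 = 1159 and Qs = 2·437 - 699 = 175.
Quantity traded falls to 175. At Q = 175 the demand price is (3781 - 175)/6 = 601 and the supply price is (699 + 175)/2 = 437.
Deadweight loss = ½ · (601 - 437) · (421 - 175) = ½ · 164 · 246 = 20172.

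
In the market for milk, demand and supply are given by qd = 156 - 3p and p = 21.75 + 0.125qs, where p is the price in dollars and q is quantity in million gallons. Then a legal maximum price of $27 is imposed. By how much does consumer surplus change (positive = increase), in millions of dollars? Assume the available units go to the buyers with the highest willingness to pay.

Rearranging supply gives qs = 8p - 174. Without the control the market clears where 156 - 3p = 8p - 174, i.e. p* = 30 and q* = 66.
Since 27 < 30, the ceiling is binding.
At p = 27: qd = 156 - 3·27 = 75 and qs = 8·27 - 174 = 42.
Consumer surplus without the control is ½ · (52 - 30) · 66 = 726.
With the ceiling, 42 units are sold at 27 (assume they go to the highest-value buyers). The demand price at q = 42 is 38, so CS = ½ · [(52 - 27) + (38 - 27)] · 42 = 756.
Change in consumer surplus = 756 - 726 = 30.

30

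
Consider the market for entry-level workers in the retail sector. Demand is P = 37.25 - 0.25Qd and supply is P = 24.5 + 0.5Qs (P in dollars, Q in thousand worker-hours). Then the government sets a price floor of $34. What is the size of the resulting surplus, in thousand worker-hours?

Rearranging demand gives Qd = 149 - 4P; rearranging supply gives Qs = 2P - 49. Setting quantity demanded equal to quantity supplied, 149 - 4P = 2P - 49, gives P* = 33 and Q* = 17.
Since 34 > 33, the floor is binding.
At P = 34: Qd = 149 - 4·34 = 13 and Qs = 2·34 - 49 = 19.
Surplus = Qs - Qd = 19 - 13 = 6.

6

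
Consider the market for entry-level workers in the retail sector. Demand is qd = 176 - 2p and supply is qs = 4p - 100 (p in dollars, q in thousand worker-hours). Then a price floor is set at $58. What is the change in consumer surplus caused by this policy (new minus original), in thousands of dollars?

Equilibrium: 176 - 2p = 4p - 100, so 276 = 6p and p* = 46, q* = 84.
The floor of 58 is above the equilibrium price 46, so it binds.
At p = 58: qd = 176 - 2·58 = 60 and qs = 4·58 - 100 = 132.
Consumer surplus without the control is ½ · (88 - 46) · 84 = 1764.
With the floor, consumers buy 60 units at 58, so CS = ½ · (88 - 58) · 60 = 900.
Change in consumer surplus = 900 - 1764 = -864.

-864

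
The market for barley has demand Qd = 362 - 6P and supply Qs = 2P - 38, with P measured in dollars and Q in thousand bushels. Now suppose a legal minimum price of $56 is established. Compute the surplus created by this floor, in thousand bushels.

48

Setting quantity demanded equal to quantity supplied, 362 - 6P = 2P - 38, gives P* = 50 and Q* = 62.
Since 56 > 50, the floor is binding.
At P = 56: Qd = 362 - 6·56 = 26 and Qs = 2·56 - 38 = 74.
Surplus = Qs - Qd = 74 - 26 = 48.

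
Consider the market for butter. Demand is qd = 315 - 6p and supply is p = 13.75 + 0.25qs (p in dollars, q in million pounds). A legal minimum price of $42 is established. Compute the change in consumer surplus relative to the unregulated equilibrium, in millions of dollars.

Rearranging supply gives qs = 4p - 55. Equilibrium: 315 - 6p = 4p - 55, so 370 = 10p and p* = 37, q* = 93.
Because the floor (42) lies above the market-clearing price, it is binding.
At p = 42: qd = 315 - 6·42 = 63 and qs = 4·42 - 55 = 113.
Consumer surplus without the control is ½ · (52.5 - 37) · 93 = 720.75.
With the floor, consumers buy 63 units at 42, so CS = ½ · (52.5 - 42) · 63 = 330.75.
Change in consumer surplus = 330.75 - 720.75 = -390.

-390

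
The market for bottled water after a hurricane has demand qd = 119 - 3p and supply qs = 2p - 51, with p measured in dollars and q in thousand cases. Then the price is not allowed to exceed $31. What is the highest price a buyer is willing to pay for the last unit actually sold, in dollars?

Setting quantity demanded equal to quantity supplied, 119 - 3p = 2p - 51, gives p* = 34 and q* = 17.
Because the ceiling (31) lies below the market-clearing price, it is binding.
At p = 31: qd = 119 - 3·31 = 26 and qs = 2·31 - 51 = 11.
Only 11 units reach the market. On the demand curve, the marginal buyer's willingness to pay at q = 11 is (119 - 11)/3 = 36.

36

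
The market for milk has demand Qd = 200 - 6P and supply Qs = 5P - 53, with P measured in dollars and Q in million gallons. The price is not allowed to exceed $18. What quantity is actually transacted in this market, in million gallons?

In a free market, 200 - 6P = 5P - 53 gives the equilibrium P* = 23, Q* = 62.
Since 18 < 23, the ceiling is binding.
At P = 18: Qd = 200 - 6·18 = 92 and Qs = 5·18 - 53 = 37.
The quantity actually transacted is the short side, supply: 37.

37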